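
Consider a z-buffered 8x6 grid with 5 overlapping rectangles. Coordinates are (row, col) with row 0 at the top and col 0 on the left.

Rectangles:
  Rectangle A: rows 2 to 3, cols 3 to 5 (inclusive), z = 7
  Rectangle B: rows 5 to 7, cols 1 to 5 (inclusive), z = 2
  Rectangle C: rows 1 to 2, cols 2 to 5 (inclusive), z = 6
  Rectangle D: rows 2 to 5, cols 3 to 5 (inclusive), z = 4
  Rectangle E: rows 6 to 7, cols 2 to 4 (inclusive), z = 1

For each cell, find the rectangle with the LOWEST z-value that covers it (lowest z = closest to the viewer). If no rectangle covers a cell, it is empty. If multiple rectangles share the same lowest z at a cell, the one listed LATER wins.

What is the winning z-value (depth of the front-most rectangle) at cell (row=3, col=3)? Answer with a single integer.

Check cell (3,3):
  A: rows 2-3 cols 3-5 z=7 -> covers; best now A (z=7)
  B: rows 5-7 cols 1-5 -> outside (row miss)
  C: rows 1-2 cols 2-5 -> outside (row miss)
  D: rows 2-5 cols 3-5 z=4 -> covers; best now D (z=4)
  E: rows 6-7 cols 2-4 -> outside (row miss)
Winner: D at z=4

Answer: 4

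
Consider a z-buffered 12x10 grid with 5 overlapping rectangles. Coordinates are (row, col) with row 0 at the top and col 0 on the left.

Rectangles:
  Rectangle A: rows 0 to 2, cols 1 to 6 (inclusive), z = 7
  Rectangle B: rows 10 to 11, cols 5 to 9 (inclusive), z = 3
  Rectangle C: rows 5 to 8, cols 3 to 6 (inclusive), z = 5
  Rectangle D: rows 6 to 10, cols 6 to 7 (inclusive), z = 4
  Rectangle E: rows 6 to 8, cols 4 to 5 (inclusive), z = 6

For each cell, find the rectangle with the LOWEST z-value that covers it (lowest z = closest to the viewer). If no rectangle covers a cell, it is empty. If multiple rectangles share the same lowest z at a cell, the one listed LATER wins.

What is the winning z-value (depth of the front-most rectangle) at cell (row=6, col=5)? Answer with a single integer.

Check cell (6,5):
  A: rows 0-2 cols 1-6 -> outside (row miss)
  B: rows 10-11 cols 5-9 -> outside (row miss)
  C: rows 5-8 cols 3-6 z=5 -> covers; best now C (z=5)
  D: rows 6-10 cols 6-7 -> outside (col miss)
  E: rows 6-8 cols 4-5 z=6 -> covers; best now C (z=5)
Winner: C at z=5

Answer: 5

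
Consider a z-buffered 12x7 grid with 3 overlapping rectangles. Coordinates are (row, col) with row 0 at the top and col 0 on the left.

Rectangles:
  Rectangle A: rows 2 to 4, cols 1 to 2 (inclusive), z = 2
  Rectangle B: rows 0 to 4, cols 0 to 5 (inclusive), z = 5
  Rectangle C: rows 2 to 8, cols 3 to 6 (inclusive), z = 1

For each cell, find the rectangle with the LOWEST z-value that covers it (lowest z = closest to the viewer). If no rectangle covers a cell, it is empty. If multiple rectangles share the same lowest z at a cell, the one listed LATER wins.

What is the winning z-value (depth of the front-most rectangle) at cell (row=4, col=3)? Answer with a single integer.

Answer: 1

Derivation:
Check cell (4,3):
  A: rows 2-4 cols 1-2 -> outside (col miss)
  B: rows 0-4 cols 0-5 z=5 -> covers; best now B (z=5)
  C: rows 2-8 cols 3-6 z=1 -> covers; best now C (z=1)
Winner: C at z=1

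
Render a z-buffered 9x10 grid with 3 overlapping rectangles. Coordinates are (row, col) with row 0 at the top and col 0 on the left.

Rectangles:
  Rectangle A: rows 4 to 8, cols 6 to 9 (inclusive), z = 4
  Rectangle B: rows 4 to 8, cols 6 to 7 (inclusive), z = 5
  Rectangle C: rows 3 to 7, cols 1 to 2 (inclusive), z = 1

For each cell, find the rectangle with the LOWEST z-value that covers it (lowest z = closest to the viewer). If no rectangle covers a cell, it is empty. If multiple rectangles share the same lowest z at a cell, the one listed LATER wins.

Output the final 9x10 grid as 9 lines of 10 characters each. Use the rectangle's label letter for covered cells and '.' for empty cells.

..........
..........
..........
.CC.......
.CC...AAAA
.CC...AAAA
.CC...AAAA
.CC...AAAA
......AAAA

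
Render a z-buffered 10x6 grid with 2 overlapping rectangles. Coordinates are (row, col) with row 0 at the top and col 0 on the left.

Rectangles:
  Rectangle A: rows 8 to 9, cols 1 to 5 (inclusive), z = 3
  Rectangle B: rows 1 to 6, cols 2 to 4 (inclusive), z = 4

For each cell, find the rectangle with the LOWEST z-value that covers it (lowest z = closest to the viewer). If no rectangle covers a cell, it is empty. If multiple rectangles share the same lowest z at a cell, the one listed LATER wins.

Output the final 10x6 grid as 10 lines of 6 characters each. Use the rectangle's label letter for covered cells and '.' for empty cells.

......
..BBB.
..BBB.
..BBB.
..BBB.
..BBB.
..BBB.
......
.AAAAA
.AAAAA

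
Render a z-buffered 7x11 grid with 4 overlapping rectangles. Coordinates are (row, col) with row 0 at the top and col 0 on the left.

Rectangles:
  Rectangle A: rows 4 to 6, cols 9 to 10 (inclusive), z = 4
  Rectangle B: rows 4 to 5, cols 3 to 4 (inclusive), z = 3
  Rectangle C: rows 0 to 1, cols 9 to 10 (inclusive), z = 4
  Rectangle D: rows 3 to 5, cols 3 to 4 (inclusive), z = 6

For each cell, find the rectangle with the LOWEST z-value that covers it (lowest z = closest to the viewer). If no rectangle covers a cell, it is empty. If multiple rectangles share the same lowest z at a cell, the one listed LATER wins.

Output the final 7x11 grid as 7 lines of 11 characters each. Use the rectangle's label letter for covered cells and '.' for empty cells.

.........CC
.........CC
...........
...DD......
...BB....AA
...BB....AA
.........AA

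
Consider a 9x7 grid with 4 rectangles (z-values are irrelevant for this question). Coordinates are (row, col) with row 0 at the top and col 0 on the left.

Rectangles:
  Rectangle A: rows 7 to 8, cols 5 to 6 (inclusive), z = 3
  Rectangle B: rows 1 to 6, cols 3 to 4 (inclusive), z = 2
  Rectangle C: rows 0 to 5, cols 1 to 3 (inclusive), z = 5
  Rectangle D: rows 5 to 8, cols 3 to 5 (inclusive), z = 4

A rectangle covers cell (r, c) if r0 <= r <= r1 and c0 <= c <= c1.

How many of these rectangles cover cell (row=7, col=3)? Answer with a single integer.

Answer: 1

Derivation:
Check cell (7,3):
  A: rows 7-8 cols 5-6 -> outside (col miss)
  B: rows 1-6 cols 3-4 -> outside (row miss)
  C: rows 0-5 cols 1-3 -> outside (row miss)
  D: rows 5-8 cols 3-5 -> covers
Count covering = 1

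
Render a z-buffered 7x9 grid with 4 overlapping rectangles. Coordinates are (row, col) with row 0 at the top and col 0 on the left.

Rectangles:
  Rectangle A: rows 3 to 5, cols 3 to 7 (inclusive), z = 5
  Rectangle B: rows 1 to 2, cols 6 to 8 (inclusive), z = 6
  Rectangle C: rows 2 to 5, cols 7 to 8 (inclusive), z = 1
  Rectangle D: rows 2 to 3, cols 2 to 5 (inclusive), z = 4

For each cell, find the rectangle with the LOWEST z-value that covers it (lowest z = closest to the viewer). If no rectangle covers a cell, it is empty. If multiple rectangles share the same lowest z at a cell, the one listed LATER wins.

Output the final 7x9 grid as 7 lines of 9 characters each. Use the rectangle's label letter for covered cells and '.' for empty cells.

.........
......BBB
..DDDDBCC
..DDDDACC
...AAAACC
...AAAACC
.........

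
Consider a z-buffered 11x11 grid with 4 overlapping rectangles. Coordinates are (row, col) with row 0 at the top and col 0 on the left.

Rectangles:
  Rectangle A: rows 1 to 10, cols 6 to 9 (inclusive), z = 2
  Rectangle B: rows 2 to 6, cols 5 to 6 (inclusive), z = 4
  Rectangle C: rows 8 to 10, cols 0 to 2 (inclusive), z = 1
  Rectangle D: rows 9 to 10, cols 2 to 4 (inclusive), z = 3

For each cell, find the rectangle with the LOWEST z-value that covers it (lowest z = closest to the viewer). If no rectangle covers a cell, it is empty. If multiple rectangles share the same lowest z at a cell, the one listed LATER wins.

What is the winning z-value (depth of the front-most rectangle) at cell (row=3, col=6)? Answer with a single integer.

Answer: 2

Derivation:
Check cell (3,6):
  A: rows 1-10 cols 6-9 z=2 -> covers; best now A (z=2)
  B: rows 2-6 cols 5-6 z=4 -> covers; best now A (z=2)
  C: rows 8-10 cols 0-2 -> outside (row miss)
  D: rows 9-10 cols 2-4 -> outside (row miss)
Winner: A at z=2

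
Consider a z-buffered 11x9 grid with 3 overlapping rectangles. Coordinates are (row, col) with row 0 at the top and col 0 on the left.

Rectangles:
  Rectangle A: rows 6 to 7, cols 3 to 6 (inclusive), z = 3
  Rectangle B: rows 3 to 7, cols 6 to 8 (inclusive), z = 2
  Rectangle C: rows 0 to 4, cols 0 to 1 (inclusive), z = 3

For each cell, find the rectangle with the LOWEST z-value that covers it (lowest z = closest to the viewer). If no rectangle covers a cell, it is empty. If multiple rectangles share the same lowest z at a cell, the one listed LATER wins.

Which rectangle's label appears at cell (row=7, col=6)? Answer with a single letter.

Answer: B

Derivation:
Check cell (7,6):
  A: rows 6-7 cols 3-6 z=3 -> covers; best now A (z=3)
  B: rows 3-7 cols 6-8 z=2 -> covers; best now B (z=2)
  C: rows 0-4 cols 0-1 -> outside (row miss)
Winner: B at z=2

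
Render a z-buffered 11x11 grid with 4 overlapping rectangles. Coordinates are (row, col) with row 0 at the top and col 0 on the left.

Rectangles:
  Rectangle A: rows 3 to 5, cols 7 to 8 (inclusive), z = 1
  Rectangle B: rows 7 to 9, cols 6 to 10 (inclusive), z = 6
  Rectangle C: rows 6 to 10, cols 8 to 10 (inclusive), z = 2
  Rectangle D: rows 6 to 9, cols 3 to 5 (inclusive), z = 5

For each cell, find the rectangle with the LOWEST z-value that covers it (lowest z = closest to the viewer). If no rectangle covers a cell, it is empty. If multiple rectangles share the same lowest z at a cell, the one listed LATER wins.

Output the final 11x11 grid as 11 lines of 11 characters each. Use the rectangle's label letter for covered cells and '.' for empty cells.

...........
...........
...........
.......AA..
.......AA..
.......AA..
...DDD..CCC
...DDDBBCCC
...DDDBBCCC
...DDDBBCCC
........CCC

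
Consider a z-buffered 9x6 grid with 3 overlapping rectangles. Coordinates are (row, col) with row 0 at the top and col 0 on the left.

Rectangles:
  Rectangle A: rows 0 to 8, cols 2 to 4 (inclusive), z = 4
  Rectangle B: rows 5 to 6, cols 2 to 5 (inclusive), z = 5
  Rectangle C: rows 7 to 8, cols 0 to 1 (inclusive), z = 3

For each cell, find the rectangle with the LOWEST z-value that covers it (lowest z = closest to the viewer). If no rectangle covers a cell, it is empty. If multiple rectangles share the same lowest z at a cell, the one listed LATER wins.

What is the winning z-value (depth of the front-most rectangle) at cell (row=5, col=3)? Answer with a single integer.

Answer: 4

Derivation:
Check cell (5,3):
  A: rows 0-8 cols 2-4 z=4 -> covers; best now A (z=4)
  B: rows 5-6 cols 2-5 z=5 -> covers; best now A (z=4)
  C: rows 7-8 cols 0-1 -> outside (row miss)
Winner: A at z=4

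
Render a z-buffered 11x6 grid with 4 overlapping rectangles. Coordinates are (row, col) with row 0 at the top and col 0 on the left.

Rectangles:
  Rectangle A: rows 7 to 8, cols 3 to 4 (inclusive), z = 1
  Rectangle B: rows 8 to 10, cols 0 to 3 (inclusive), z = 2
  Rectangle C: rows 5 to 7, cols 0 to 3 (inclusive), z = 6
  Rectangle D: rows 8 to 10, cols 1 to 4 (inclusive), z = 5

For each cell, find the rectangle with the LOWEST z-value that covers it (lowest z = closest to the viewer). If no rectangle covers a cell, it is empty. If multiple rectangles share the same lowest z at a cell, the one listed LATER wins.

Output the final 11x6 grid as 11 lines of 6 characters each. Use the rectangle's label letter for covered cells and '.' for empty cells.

......
......
......
......
......
CCCC..
CCCC..
CCCAA.
BBBAA.
BBBBD.
BBBBD.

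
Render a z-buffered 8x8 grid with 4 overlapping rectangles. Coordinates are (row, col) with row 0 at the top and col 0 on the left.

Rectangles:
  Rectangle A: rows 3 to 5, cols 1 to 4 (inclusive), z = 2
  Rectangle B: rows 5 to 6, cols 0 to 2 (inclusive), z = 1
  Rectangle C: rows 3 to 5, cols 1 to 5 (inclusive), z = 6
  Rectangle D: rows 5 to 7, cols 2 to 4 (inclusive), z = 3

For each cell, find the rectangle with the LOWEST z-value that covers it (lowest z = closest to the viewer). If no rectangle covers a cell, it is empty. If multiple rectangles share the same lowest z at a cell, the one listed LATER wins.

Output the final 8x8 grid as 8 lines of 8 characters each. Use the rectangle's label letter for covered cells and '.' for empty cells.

........
........
........
.AAAAC..
.AAAAC..
BBBAAC..
BBBDD...
..DDD...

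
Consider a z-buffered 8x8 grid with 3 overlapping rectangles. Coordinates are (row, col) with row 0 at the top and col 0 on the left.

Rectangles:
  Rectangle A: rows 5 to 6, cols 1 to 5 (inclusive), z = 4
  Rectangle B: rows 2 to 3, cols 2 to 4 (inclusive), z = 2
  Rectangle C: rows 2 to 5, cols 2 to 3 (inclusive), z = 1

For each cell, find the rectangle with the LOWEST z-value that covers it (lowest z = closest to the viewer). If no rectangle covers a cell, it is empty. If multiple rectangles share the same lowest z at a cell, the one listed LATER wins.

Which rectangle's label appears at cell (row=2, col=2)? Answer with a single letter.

Answer: C

Derivation:
Check cell (2,2):
  A: rows 5-6 cols 1-5 -> outside (row miss)
  B: rows 2-3 cols 2-4 z=2 -> covers; best now B (z=2)
  C: rows 2-5 cols 2-3 z=1 -> covers; best now C (z=1)
Winner: C at z=1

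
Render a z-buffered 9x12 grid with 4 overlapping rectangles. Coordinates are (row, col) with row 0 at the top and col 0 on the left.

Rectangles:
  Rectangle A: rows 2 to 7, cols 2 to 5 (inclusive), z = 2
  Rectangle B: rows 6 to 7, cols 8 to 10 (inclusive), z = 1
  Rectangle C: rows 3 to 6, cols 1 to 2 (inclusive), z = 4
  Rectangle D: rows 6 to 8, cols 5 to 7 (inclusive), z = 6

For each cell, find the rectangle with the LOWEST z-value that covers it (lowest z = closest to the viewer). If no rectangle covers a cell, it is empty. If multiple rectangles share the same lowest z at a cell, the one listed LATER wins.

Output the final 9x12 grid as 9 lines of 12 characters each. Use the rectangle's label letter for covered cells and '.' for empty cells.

............
............
..AAAA......
.CAAAA......
.CAAAA......
.CAAAA......
.CAAAADDBBB.
..AAAADDBBB.
.....DDD....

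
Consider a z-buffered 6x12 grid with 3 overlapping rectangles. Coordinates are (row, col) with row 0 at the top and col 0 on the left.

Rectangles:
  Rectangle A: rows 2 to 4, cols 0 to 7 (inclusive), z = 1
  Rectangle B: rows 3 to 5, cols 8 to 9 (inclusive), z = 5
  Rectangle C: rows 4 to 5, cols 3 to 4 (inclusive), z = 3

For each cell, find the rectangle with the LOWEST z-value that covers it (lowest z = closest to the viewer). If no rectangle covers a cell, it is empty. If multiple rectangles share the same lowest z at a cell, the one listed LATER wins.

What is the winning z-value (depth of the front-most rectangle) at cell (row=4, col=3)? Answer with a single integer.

Answer: 1

Derivation:
Check cell (4,3):
  A: rows 2-4 cols 0-7 z=1 -> covers; best now A (z=1)
  B: rows 3-5 cols 8-9 -> outside (col miss)
  C: rows 4-5 cols 3-4 z=3 -> covers; best now A (z=1)
Winner: A at z=1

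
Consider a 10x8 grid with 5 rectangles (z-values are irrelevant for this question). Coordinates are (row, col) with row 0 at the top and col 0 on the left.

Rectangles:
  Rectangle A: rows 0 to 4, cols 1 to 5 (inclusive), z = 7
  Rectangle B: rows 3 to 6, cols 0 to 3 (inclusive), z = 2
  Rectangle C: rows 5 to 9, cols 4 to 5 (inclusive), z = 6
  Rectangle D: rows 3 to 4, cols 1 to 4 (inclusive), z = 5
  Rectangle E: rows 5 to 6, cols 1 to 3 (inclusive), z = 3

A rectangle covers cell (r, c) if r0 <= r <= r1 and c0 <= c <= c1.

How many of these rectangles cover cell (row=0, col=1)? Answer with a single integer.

Check cell (0,1):
  A: rows 0-4 cols 1-5 -> covers
  B: rows 3-6 cols 0-3 -> outside (row miss)
  C: rows 5-9 cols 4-5 -> outside (row miss)
  D: rows 3-4 cols 1-4 -> outside (row miss)
  E: rows 5-6 cols 1-3 -> outside (row miss)
Count covering = 1

Answer: 1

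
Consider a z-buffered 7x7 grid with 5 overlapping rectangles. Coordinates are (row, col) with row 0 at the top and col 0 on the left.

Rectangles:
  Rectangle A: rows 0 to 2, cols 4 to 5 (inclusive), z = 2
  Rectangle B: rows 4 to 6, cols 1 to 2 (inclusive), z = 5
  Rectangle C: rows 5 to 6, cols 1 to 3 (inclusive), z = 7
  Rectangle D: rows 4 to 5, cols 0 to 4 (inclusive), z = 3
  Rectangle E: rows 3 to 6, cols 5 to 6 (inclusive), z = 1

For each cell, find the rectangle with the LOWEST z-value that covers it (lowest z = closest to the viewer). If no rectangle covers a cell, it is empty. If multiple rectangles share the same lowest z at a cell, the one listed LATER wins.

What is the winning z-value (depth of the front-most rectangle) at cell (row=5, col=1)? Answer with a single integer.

Answer: 3

Derivation:
Check cell (5,1):
  A: rows 0-2 cols 4-5 -> outside (row miss)
  B: rows 4-6 cols 1-2 z=5 -> covers; best now B (z=5)
  C: rows 5-6 cols 1-3 z=7 -> covers; best now B (z=5)
  D: rows 4-5 cols 0-4 z=3 -> covers; best now D (z=3)
  E: rows 3-6 cols 5-6 -> outside (col miss)
Winner: D at z=3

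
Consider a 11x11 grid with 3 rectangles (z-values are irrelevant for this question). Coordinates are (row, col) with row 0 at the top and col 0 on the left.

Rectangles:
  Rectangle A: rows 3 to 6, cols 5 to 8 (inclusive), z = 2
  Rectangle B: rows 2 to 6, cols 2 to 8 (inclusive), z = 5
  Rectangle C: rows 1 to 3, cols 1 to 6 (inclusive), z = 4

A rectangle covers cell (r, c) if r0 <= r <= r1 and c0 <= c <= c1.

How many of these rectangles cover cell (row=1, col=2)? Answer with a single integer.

Answer: 1

Derivation:
Check cell (1,2):
  A: rows 3-6 cols 5-8 -> outside (row miss)
  B: rows 2-6 cols 2-8 -> outside (row miss)
  C: rows 1-3 cols 1-6 -> covers
Count covering = 1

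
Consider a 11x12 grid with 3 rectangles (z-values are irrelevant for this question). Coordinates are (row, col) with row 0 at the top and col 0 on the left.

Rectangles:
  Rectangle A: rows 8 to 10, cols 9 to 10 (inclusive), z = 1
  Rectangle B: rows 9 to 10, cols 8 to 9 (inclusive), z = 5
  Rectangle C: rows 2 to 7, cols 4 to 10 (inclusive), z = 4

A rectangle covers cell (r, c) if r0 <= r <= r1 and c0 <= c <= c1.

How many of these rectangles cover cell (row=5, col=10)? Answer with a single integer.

Answer: 1

Derivation:
Check cell (5,10):
  A: rows 8-10 cols 9-10 -> outside (row miss)
  B: rows 9-10 cols 8-9 -> outside (row miss)
  C: rows 2-7 cols 4-10 -> covers
Count covering = 1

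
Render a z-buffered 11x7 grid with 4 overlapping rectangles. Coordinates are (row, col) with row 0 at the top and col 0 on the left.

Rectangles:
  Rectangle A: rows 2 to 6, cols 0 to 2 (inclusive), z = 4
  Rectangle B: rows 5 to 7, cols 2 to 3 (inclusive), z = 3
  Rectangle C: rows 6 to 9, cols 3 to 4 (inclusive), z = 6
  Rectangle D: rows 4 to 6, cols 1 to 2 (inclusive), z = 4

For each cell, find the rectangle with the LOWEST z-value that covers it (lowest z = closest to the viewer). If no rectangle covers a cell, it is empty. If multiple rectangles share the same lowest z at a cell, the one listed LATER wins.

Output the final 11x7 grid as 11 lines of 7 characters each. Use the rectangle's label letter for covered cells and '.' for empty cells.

.......
.......
AAA....
AAA....
ADD....
ADBB...
ADBBC..
..BBC..
...CC..
...CC..
.......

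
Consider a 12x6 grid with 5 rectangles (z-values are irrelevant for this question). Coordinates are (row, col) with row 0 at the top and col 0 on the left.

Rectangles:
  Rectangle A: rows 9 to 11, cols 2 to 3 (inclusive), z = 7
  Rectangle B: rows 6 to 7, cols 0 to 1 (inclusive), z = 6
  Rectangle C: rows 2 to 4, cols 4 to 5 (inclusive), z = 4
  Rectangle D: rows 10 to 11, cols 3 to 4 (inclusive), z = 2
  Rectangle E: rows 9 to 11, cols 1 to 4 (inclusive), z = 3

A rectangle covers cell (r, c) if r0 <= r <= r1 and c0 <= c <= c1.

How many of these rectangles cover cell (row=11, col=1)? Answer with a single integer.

Check cell (11,1):
  A: rows 9-11 cols 2-3 -> outside (col miss)
  B: rows 6-7 cols 0-1 -> outside (row miss)
  C: rows 2-4 cols 4-5 -> outside (row miss)
  D: rows 10-11 cols 3-4 -> outside (col miss)
  E: rows 9-11 cols 1-4 -> covers
Count covering = 1

Answer: 1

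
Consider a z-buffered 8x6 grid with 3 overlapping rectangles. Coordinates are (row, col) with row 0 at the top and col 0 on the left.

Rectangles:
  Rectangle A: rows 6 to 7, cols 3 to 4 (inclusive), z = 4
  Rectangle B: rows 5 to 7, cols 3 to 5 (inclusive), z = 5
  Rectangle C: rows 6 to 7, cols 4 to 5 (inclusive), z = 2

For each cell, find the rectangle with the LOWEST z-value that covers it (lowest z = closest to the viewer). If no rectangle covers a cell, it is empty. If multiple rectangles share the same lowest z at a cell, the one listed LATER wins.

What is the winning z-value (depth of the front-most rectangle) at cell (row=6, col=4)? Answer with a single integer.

Answer: 2

Derivation:
Check cell (6,4):
  A: rows 6-7 cols 3-4 z=4 -> covers; best now A (z=4)
  B: rows 5-7 cols 3-5 z=5 -> covers; best now A (z=4)
  C: rows 6-7 cols 4-5 z=2 -> covers; best now C (z=2)
Winner: C at z=2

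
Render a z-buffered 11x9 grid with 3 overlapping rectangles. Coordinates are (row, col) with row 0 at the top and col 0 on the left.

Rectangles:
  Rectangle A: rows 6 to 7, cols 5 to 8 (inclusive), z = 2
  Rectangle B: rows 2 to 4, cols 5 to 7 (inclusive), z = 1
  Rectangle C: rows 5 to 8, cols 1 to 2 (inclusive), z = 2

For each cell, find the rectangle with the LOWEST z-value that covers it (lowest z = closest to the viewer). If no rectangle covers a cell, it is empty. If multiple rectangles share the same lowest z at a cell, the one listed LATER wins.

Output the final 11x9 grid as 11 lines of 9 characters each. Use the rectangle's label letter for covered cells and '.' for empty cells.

.........
.........
.....BBB.
.....BBB.
.....BBB.
.CC......
.CC..AAAA
.CC..AAAA
.CC......
.........
.........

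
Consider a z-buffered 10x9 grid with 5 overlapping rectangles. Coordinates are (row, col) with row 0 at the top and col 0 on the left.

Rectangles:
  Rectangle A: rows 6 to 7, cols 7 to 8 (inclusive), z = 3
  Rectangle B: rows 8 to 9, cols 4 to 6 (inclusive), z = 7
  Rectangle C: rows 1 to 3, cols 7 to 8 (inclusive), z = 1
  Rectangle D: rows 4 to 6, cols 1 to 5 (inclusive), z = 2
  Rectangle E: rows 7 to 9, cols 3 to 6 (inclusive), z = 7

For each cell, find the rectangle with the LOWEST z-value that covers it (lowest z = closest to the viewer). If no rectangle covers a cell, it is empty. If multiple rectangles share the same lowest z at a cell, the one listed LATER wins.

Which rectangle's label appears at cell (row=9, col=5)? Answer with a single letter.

Answer: E

Derivation:
Check cell (9,5):
  A: rows 6-7 cols 7-8 -> outside (row miss)
  B: rows 8-9 cols 4-6 z=7 -> covers; best now B (z=7)
  C: rows 1-3 cols 7-8 -> outside (row miss)
  D: rows 4-6 cols 1-5 -> outside (row miss)
  E: rows 7-9 cols 3-6 z=7 -> covers; best now E (z=7)
Winner: E at z=7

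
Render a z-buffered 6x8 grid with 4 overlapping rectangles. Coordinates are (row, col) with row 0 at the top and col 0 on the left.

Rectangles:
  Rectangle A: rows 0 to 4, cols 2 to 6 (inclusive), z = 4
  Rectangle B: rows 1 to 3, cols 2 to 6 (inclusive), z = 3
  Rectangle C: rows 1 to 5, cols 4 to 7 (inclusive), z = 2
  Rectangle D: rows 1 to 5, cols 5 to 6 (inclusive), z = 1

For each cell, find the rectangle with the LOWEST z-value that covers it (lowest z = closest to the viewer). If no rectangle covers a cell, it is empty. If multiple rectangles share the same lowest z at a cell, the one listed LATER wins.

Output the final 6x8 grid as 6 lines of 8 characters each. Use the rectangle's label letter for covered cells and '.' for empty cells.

..AAAAA.
..BBCDDC
..BBCDDC
..BBCDDC
..AACDDC
....CDDC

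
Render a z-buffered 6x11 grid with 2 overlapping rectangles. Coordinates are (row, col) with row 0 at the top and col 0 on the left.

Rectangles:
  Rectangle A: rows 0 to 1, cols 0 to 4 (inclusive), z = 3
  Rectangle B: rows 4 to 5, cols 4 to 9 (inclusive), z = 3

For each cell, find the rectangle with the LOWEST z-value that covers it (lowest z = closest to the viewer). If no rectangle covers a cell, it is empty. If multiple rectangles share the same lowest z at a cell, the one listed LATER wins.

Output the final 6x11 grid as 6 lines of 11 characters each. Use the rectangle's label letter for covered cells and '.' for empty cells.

AAAAA......
AAAAA......
...........
...........
....BBBBBB.
....BBBBBB.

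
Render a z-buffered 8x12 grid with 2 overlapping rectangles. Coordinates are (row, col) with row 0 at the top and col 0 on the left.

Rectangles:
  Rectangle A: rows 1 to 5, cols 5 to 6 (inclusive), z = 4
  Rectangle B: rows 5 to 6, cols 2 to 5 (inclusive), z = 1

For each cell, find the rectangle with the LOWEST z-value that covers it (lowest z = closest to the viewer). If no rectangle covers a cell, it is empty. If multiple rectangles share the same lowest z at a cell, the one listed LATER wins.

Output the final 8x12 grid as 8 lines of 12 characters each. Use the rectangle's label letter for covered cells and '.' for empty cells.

............
.....AA.....
.....AA.....
.....AA.....
.....AA.....
..BBBBA.....
..BBBB......
............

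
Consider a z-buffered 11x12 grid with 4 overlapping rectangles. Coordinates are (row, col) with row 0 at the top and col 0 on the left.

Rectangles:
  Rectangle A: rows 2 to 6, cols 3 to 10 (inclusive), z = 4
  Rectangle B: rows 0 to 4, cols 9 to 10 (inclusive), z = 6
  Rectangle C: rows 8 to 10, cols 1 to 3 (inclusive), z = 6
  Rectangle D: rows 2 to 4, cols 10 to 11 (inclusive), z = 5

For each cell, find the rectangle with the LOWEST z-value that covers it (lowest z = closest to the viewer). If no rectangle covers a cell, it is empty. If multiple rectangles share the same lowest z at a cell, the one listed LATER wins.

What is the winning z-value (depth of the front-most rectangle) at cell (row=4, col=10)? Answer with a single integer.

Check cell (4,10):
  A: rows 2-6 cols 3-10 z=4 -> covers; best now A (z=4)
  B: rows 0-4 cols 9-10 z=6 -> covers; best now A (z=4)
  C: rows 8-10 cols 1-3 -> outside (row miss)
  D: rows 2-4 cols 10-11 z=5 -> covers; best now A (z=4)
Winner: A at z=4

Answer: 4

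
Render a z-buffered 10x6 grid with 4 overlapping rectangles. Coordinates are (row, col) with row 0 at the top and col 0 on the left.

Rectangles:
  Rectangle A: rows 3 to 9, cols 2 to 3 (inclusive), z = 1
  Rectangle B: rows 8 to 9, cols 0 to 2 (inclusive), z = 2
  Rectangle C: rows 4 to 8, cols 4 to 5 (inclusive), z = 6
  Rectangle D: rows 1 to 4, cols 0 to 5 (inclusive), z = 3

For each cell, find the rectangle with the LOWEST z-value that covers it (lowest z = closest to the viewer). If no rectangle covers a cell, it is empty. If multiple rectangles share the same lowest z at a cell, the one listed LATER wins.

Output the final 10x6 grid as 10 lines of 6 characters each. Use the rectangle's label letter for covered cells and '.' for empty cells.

......
DDDDDD
DDDDDD
DDAADD
DDAADD
..AACC
..AACC
..AACC
BBAACC
BBAA..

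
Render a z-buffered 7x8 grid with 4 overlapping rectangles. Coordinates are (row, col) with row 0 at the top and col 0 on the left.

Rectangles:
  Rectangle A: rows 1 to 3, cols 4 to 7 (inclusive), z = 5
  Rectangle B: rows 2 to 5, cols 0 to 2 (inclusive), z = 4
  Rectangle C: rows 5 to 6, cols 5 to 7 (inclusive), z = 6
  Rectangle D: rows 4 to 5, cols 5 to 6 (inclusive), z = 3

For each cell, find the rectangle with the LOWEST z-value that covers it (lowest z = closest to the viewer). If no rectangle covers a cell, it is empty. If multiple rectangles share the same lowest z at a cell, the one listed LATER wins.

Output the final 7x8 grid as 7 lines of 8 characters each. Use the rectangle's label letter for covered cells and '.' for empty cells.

........
....AAAA
BBB.AAAA
BBB.AAAA
BBB..DD.
BBB..DDC
.....CCC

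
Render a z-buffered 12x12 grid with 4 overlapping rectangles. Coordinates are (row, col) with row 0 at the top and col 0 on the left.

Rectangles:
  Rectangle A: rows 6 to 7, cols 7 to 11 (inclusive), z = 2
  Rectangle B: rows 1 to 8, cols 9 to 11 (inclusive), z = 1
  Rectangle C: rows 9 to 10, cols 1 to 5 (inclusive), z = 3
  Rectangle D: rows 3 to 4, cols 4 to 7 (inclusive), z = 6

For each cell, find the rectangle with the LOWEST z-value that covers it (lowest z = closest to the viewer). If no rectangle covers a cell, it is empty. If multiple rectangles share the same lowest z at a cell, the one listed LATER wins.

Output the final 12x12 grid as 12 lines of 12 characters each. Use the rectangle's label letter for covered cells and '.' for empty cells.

............
.........BBB
.........BBB
....DDDD.BBB
....DDDD.BBB
.........BBB
.......AABBB
.......AABBB
.........BBB
.CCCCC......
.CCCCC......
............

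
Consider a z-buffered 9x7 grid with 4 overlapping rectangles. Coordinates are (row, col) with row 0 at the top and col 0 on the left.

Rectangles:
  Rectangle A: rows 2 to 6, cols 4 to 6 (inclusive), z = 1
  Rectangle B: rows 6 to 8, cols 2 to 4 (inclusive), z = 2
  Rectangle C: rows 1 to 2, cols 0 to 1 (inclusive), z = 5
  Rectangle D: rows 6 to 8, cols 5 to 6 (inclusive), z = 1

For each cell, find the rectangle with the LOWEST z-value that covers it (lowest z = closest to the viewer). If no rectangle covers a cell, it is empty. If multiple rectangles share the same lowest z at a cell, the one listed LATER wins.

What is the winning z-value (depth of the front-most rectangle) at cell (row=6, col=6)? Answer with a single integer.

Check cell (6,6):
  A: rows 2-6 cols 4-6 z=1 -> covers; best now A (z=1)
  B: rows 6-8 cols 2-4 -> outside (col miss)
  C: rows 1-2 cols 0-1 -> outside (row miss)
  D: rows 6-8 cols 5-6 z=1 -> covers; best now D (z=1)
Winner: D at z=1

Answer: 1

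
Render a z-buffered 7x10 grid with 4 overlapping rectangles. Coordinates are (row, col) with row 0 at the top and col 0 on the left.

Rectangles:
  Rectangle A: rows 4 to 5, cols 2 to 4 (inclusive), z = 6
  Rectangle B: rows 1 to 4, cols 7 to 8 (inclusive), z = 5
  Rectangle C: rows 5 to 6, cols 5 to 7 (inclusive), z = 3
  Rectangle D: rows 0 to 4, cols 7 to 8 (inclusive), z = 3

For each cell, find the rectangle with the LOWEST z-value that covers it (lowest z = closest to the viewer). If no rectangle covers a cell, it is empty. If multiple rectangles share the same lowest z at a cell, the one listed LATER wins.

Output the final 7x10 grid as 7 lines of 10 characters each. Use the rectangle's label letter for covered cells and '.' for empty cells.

.......DD.
.......DD.
.......DD.
.......DD.
..AAA..DD.
..AAACCC..
.....CCC..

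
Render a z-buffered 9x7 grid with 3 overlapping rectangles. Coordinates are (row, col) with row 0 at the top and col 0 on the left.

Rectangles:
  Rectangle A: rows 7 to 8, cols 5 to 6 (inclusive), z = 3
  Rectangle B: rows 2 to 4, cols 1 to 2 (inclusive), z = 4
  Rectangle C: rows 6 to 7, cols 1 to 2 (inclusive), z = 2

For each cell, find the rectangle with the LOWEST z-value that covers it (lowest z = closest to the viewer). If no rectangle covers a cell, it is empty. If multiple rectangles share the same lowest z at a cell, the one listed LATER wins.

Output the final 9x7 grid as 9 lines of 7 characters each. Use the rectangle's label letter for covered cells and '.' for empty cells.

.......
.......
.BB....
.BB....
.BB....
.......
.CC....
.CC..AA
.....AA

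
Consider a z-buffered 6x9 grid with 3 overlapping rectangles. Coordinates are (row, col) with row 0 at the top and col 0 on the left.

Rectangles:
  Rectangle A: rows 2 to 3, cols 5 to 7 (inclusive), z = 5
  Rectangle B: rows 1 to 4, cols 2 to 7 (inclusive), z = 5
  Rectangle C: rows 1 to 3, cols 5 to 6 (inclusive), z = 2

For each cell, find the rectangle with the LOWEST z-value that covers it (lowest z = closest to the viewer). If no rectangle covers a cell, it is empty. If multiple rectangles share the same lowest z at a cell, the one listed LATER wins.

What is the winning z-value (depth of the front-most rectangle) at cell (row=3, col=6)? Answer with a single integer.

Check cell (3,6):
  A: rows 2-3 cols 5-7 z=5 -> covers; best now A (z=5)
  B: rows 1-4 cols 2-7 z=5 -> covers; best now B (z=5)
  C: rows 1-3 cols 5-6 z=2 -> covers; best now C (z=2)
Winner: C at z=2

Answer: 2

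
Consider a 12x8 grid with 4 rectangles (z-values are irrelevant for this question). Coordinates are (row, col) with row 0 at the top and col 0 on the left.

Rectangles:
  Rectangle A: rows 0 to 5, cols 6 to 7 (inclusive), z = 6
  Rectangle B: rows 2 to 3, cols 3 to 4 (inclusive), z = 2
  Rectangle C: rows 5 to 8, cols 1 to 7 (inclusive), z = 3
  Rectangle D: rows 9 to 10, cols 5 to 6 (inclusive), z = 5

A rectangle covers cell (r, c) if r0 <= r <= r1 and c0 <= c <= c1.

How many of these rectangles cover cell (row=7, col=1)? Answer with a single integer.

Answer: 1

Derivation:
Check cell (7,1):
  A: rows 0-5 cols 6-7 -> outside (row miss)
  B: rows 2-3 cols 3-4 -> outside (row miss)
  C: rows 5-8 cols 1-7 -> covers
  D: rows 9-10 cols 5-6 -> outside (row miss)
Count covering = 1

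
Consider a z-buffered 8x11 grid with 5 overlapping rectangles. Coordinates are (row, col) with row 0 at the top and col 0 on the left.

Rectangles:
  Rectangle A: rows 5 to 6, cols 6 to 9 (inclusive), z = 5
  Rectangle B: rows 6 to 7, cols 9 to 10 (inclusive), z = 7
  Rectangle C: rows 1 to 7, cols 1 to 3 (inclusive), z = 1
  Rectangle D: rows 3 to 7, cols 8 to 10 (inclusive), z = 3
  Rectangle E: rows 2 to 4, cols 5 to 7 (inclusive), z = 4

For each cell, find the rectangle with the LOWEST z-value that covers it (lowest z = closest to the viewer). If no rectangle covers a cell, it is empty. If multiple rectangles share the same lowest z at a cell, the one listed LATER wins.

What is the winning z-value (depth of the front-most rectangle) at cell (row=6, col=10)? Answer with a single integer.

Check cell (6,10):
  A: rows 5-6 cols 6-9 -> outside (col miss)
  B: rows 6-7 cols 9-10 z=7 -> covers; best now B (z=7)
  C: rows 1-7 cols 1-3 -> outside (col miss)
  D: rows 3-7 cols 8-10 z=3 -> covers; best now D (z=3)
  E: rows 2-4 cols 5-7 -> outside (row miss)
Winner: D at z=3

Answer: 3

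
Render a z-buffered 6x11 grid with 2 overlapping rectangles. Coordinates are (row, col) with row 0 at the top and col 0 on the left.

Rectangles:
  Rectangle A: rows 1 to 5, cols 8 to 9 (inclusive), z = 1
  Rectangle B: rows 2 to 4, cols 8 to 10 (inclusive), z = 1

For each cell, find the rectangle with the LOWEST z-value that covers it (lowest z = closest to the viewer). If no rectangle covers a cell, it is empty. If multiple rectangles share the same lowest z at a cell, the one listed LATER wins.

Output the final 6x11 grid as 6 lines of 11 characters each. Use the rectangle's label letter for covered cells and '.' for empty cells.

...........
........AA.
........BBB
........BBB
........BBB
........AA.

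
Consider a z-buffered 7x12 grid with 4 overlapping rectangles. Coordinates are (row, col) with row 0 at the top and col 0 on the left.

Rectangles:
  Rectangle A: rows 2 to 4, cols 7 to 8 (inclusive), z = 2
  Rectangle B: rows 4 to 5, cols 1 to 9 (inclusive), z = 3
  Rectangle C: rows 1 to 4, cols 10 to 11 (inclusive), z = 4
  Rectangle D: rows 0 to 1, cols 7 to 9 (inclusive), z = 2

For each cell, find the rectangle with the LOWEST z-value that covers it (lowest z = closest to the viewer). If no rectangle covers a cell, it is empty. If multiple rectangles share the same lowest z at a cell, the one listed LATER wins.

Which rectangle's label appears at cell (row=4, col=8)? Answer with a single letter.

Check cell (4,8):
  A: rows 2-4 cols 7-8 z=2 -> covers; best now A (z=2)
  B: rows 4-5 cols 1-9 z=3 -> covers; best now A (z=2)
  C: rows 1-4 cols 10-11 -> outside (col miss)
  D: rows 0-1 cols 7-9 -> outside (row miss)
Winner: A at z=2

Answer: A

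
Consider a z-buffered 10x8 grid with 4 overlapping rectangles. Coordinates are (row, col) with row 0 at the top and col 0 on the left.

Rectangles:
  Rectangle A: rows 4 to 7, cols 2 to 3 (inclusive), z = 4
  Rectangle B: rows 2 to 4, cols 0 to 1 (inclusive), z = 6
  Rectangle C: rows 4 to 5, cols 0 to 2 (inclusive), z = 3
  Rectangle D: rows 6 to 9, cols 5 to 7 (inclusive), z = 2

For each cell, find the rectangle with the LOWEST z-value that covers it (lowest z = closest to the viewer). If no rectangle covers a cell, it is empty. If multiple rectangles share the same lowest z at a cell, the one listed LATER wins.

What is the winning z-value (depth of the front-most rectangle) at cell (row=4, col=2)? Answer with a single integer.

Answer: 3

Derivation:
Check cell (4,2):
  A: rows 4-7 cols 2-3 z=4 -> covers; best now A (z=4)
  B: rows 2-4 cols 0-1 -> outside (col miss)
  C: rows 4-5 cols 0-2 z=3 -> covers; best now C (z=3)
  D: rows 6-9 cols 5-7 -> outside (row miss)
Winner: C at z=3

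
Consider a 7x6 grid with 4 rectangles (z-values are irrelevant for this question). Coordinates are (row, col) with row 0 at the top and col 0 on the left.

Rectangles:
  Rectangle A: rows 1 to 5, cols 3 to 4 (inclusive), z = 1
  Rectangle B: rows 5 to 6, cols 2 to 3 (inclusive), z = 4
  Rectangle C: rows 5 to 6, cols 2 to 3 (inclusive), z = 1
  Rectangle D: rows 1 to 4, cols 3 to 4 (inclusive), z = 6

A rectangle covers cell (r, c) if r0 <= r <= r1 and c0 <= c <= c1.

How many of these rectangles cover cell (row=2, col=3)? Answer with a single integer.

Check cell (2,3):
  A: rows 1-5 cols 3-4 -> covers
  B: rows 5-6 cols 2-3 -> outside (row miss)
  C: rows 5-6 cols 2-3 -> outside (row miss)
  D: rows 1-4 cols 3-4 -> covers
Count covering = 2

Answer: 2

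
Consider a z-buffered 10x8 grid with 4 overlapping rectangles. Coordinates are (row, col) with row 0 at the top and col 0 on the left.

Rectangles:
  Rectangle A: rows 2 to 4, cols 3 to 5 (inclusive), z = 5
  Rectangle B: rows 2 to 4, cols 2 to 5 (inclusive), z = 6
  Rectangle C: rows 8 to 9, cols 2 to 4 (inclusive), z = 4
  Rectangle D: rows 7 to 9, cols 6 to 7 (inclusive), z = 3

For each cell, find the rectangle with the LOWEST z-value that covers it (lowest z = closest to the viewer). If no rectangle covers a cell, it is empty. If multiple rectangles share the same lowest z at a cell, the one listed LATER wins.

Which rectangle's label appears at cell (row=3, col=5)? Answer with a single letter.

Answer: A

Derivation:
Check cell (3,5):
  A: rows 2-4 cols 3-5 z=5 -> covers; best now A (z=5)
  B: rows 2-4 cols 2-5 z=6 -> covers; best now A (z=5)
  C: rows 8-9 cols 2-4 -> outside (row miss)
  D: rows 7-9 cols 6-7 -> outside (row miss)
Winner: A at z=5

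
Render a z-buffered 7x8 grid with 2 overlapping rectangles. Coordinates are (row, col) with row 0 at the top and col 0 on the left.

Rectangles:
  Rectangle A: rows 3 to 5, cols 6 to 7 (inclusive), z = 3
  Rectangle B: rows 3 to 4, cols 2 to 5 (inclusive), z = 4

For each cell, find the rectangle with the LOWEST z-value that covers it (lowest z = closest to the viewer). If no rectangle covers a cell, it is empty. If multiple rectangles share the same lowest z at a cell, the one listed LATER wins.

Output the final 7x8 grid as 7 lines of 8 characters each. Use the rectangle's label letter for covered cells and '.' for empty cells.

........
........
........
..BBBBAA
..BBBBAA
......AA
........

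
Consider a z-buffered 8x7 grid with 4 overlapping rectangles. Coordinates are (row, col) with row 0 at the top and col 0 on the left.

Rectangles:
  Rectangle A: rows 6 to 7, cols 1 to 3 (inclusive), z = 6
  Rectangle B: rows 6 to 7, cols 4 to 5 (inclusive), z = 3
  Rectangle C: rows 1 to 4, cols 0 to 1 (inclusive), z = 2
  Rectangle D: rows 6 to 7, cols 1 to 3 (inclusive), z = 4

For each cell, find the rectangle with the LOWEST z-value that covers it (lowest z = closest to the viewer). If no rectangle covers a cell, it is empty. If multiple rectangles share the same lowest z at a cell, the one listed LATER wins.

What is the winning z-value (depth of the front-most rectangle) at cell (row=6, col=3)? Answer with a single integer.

Check cell (6,3):
  A: rows 6-7 cols 1-3 z=6 -> covers; best now A (z=6)
  B: rows 6-7 cols 4-5 -> outside (col miss)
  C: rows 1-4 cols 0-1 -> outside (row miss)
  D: rows 6-7 cols 1-3 z=4 -> covers; best now D (z=4)
Winner: D at z=4

Answer: 4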